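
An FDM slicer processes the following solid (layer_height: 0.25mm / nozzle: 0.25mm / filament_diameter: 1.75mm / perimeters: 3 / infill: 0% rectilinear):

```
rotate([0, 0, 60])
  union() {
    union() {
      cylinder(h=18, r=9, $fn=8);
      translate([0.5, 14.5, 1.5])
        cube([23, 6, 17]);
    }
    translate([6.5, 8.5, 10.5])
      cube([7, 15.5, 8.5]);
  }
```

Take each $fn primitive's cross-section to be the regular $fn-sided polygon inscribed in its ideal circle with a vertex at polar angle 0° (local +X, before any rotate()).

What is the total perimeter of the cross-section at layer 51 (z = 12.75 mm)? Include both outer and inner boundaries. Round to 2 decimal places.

132.11 mm

At z = 12.75 mm: the cylinder: section is a regular 8-gon, circumradius r=9 (perimeter = 2·8·9.000·sin(180°/8) = 55.11 mm); the 23×6 cube at (0.5, 14.5) contributes its full rectangle (perimeter 58.00 mm); Merging all regions: the 2 present regions are separate (no shared area or edge), so areas and boundary lengths simply add and each stays a separate island — boundary = 113.11 mm; the cube at (6.5, 8.5) (footprint 7×15.5) is included at this height (perimeter 45.00 mm); Merging all regions: the regions partially overlap (shared area 42.00 mm²), so the edge portions inside another operand are dropped and the merged outline is re-measured after clipping — boundary = 132.11 mm; (rotated 60° about Z; rotation is an isometry so areas/perimeters/island counts are preserved). Overall, the cross-section has 2 separate islands. Total boundary length (outer) = 132.11 mm.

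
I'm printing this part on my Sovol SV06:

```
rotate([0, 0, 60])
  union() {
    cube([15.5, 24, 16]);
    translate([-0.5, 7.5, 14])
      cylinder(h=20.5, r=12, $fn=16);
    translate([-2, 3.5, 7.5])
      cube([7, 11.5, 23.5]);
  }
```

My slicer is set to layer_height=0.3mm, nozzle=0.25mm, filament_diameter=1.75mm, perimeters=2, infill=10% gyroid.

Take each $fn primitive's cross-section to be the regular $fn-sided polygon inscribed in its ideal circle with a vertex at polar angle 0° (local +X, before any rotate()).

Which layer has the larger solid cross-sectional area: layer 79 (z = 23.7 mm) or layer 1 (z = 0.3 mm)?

layer 79 (z = 23.7 mm)

Layer 79 (z = 23.7): the cube is absent (z outside [0, 16]); the r=12 cylinder at (-0.5, 7.5) gives a regular 16-gon of circumradius 12 (constant along its height) (area = (16/2)·12.000²·sin(360°/16) = 440.85 mm²); the cube at (-2, 3.5) (footprint 7×11.5) is included at this height (area 80.50 mm²); Merging all regions: the 7×11.5 cube at (-2, 3.5) lies entirely inside the r=12 cylinder at (-0.5, 7.5), so the union is just the r=12 cylinder at (-0.5, 7.5) — area = 440.85 mm²; (whole slice rotated 60° about Z — lengths, areas and connectivity unchanged). So its area = 440.85 mm². Layer 1 (z = 0.3): the 15.5×24 cube contributes its full rectangle (area 372.00 mm²); the cylinder at (-0.5, 7.5) is absent (z outside [14, 34.5]); the cube at (-2, 3.5) does not reach this height (z outside [7.5, 31]); Merging all regions: only the 15.5×24 cube is present, so the union is just that shape — area = 372.00 mm²; (whole slice rotated 60° about Z — lengths, areas and connectivity unchanged). So its area = 372.00 mm². Layer 79 is larger (440.85 vs 372.00 mm²).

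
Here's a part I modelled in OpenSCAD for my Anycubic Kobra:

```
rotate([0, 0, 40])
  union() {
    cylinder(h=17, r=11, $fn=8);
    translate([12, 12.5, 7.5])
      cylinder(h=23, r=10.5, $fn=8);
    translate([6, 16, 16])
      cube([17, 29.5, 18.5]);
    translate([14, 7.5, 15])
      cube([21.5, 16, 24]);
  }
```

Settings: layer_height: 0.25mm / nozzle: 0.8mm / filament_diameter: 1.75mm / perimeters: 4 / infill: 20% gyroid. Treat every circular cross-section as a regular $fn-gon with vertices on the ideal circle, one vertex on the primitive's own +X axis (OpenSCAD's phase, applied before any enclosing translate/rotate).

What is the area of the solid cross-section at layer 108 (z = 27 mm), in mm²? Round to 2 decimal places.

947.01 mm²

At z = 27 mm: the cylinder does not reach this height (z outside [0, 17]); the r=10.5 cylinder at (12, 12.5) contributes a regular 8-gon of circumradius 10.5 (area = (8/2)·10.500²·sin(360°/8) = 311.83 mm²); the 17×29.5 cube at (6, 16) contributes its full rectangle (area 501.50 mm²); the cube at (14, 7.5) (footprint 21.5×16) is included at this height (area 344.00 mm²); Combining (union): the regions partially overlap — summed areas 1157.33 mm² minus the doubly-counted overlap 210.33 mm² gives 947.01 mm² — area = 947.01 mm²; (whole slice rotated 40° about Z — lengths, areas and connectivity unchanged). Overall, the cross-section is a single solid region. Net area = 947.01 mm².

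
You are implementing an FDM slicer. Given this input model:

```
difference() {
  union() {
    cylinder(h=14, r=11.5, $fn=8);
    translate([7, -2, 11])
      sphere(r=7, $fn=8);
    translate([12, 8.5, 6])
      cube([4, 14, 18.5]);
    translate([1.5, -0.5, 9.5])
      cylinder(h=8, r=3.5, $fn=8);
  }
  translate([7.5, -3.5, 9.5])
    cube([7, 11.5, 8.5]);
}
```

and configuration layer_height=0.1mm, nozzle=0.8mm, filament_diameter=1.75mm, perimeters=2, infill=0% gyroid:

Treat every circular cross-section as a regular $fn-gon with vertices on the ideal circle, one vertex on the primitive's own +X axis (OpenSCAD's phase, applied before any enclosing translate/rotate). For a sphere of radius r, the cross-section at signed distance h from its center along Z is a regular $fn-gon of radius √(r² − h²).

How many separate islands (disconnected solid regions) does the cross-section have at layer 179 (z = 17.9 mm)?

2

At z = 17.9 mm: the cylinder is not intersected at this z (z outside [0, 14]); the sphere at (7, -2): section is a regular 8-gon, circumradius = √(r²−h²) = √(7²−6.9²) = 1.179; the cube at (12, 8.5) is present — its section is the full 4×14 rectangle; the cylinder at (1.5, -0.5) does not reach this height (z outside [9.5, 17.5]); Taking the union: the 2 present regions are separate (no shared area or edge), so areas and boundary lengths simply add and each stays a separate island — 2 connected regions; the 7×11.5 cube at (7.5, -3.5) contributes its full rectangle; Taking the first minus the rest: starting from the result so far, the 7×11.5 cube at (7.5, -3.5) partially overlaps it — only the 0.89 mm² overlap (of its 80.50 mm²) is removed, clipping the outline — 2 connected regions. Overall, the cross-section has 2 separate islands. Island count = 2.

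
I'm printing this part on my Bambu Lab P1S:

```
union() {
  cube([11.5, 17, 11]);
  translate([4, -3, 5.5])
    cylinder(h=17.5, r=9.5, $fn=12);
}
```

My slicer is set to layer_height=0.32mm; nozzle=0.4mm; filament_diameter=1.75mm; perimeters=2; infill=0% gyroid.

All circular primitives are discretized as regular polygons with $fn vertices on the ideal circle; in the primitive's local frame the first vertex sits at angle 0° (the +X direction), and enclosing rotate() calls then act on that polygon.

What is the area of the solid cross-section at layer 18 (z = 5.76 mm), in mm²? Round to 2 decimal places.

At z = 5.76 mm: the cube is present — its section is the full 11.5×17 rectangle (area 195.50 mm²); the r=9.5 cylinder at (4, -3) contributes a regular 12-gon of circumradius 9.5 (area = (12/2)·9.500²·sin(360°/12) = 270.75 mm²); Taking the union: the regions partially overlap — summed areas 466.25 mm² minus the doubly-counted overlap 62.30 mm² gives 403.95 mm² — area = 403.95 mm². Overall, the cross-section is a single solid region. Net area = 403.95 mm².

403.95 mm²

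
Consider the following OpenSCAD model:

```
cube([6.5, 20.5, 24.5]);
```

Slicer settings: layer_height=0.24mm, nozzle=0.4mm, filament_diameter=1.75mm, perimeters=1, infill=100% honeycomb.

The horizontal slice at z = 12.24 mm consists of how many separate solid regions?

1

At z = 12.24 mm: the 6.5×20.5 cube contributes its full rectangle. The result has 1 disconnected region.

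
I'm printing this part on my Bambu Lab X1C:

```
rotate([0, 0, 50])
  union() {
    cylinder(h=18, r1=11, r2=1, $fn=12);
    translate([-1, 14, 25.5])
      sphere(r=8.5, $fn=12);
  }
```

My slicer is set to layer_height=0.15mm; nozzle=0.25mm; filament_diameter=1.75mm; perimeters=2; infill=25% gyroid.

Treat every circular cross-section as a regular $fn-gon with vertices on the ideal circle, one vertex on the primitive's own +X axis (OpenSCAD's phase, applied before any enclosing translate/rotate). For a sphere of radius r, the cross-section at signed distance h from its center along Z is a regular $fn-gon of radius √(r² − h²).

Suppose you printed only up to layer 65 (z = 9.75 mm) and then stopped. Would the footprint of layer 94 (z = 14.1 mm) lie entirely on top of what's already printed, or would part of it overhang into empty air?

Compare the two slices. At z = 9.75: the cone: at t=0.542 of its height the radius interpolates to r₁+(r₂−r₁)t = 5.583, giving a regular 12-gon of that circumradius (area = (12/2)·5.583²·sin(360°/12) = 93.52 mm²); the sphere at (-1, 14) is absent (|z−center|=15.750 > r=8.5); Combining (union): only the cone is present, so the union is just that shape — area = 93.52 mm²; (whole slice rotated 50° about Z — lengths, areas and connectivity unchanged). At z = 14.1: the cone: at t=0.783 of its height the radius interpolates to r₁+(r₂−r₁)t = 3.167, giving a regular 12-gon of that circumradius (area = (12/2)·3.167²·sin(360°/12) = 30.08 mm²); the sphere at (-1, 14) is not intersected at this z (|z−center|=11.400 > r=8.5); Taking the union: only the cone is present, so the union is just that shape — area = 30.08 mm²; (rotated 50° about Z; rotation is an isometry so areas/perimeters/island counts are preserved). Checking containment: the cross-section at z = 14.1 is a subset of the cross-section at z = 9.75.

entirely on top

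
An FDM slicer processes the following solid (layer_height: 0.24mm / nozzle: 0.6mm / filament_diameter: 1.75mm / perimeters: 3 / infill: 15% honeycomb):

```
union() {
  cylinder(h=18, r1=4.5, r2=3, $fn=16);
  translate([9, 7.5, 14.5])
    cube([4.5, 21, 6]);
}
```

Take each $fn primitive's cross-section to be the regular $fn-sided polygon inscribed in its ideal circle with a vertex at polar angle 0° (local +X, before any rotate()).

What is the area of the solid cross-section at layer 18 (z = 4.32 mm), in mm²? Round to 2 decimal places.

52.47 mm²

At z = 4.32 mm: the cone contributes a regular 16-gon of circumradius 4.140 (interpolated between r1=4.5 and r2=3 at t=0.240) (area = (16/2)·4.140²·sin(360°/16) = 52.47 mm²); the cube at (9, 7.5) is not intersected at this z (z outside [14.5, 20.5]); Taking the union: only the cone is present, so the union is just that shape — area = 52.47 mm². Overall, the cross-section is a single solid region. Net area = 52.47 mm².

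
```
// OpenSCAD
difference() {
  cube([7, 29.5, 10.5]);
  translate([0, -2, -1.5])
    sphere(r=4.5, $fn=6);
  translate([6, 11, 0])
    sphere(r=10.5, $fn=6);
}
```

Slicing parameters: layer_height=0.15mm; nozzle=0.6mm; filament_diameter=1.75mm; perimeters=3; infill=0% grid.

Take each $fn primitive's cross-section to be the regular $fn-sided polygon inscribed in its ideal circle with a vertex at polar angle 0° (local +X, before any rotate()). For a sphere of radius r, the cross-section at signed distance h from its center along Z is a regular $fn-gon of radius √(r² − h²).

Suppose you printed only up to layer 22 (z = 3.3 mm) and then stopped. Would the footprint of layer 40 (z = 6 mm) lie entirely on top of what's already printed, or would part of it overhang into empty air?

part overhangs

Compare the two slices. At z = 3.3: the cube is present — its section is the full 7×29.5 rectangle (area 206.50 mm²); the sphere at (0, -2) does not reach this height (|z−center|=4.800 > r=4.5); the r=10.5 sphere at (6, 11) slices to a regular 6-gon of circumradius 9.968 (√(r²−h²) with h=3.3 from center) (area = (6/2)·9.968²·sin(360°/6) = 258.14 mm²); After the difference (first − rest): starting from the 7×29.5 cube (206.50 mm²), the r=10.5 sphere at (6, 11) partially overlaps it — only the 119.07 mm² overlap (of its 258.14 mm²) is removed, clipping the outline — area = 87.43 mm². At z = 6: the cube (footprint 7×29.5) is included at this height (area 206.50 mm²); the sphere at (0, -2) is absent (|z−center|=7.500 > r=4.5); the sphere at (6, 11): section is a regular 6-gon, circumradius = √(r²−h²) = √(10.5²−6²) = 8.617 (area = (6/2)·8.617²·sin(360°/6) = 192.91 mm²); After the difference (first − rest): starting from the 7×29.5 cube (206.50 mm²), the r=10.5 sphere at (6, 11) partially overlaps it — only the 99.52 mm² overlap (of its 192.91 mm²) is removed, clipping the outline — area = 106.98 mm². Checking containment: at z = 6 the cross-section extends beyond the z = 3.3 cross-section by about 19.55 mm².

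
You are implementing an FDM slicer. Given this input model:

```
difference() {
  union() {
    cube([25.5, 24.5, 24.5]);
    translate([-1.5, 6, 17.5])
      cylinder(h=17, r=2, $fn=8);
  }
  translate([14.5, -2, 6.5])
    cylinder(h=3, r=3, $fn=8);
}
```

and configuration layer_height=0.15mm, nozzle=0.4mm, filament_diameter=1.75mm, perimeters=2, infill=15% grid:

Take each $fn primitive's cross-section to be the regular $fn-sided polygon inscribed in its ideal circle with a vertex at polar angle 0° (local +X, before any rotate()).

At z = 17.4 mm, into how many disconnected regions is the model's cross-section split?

At z = 17.4 mm: the 25.5×24.5 cube contributes its full rectangle; the cylinder at (-1.5, 6) is not intersected at this z (z outside [17.5, 34.5]); Taking the union: only the 25.5×24.5 cube is present, so the union is just that shape — 1 connected region; the cylinder at (14.5, -2) is absent (z outside [6.5, 9.5]); Taking the first minus the rest: none of the subtracted shapes is present at this height, so that combined region is unchanged — 1 connected region. The result has 1 disconnected region.

1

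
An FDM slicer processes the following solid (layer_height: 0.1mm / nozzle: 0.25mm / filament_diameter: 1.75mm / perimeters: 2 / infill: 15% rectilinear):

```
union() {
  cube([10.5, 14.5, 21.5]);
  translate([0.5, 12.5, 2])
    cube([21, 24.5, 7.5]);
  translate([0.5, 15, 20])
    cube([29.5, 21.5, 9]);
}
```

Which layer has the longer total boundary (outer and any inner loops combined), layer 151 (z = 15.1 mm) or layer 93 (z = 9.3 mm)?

Layer 151 (z = 15.1): the 10.5×14.5 cube contributes its full rectangle (perimeter 50.00 mm); the cube at (0.5, 12.5) is not intersected at this z (z outside [2, 9.5]); the cube at (0.5, 15) is not intersected at this z (z outside [20, 29]); Combining (union): only the 10.5×14.5 cube is present, so the union is just that shape — boundary = 50.00 mm. So its perimeter = 50.00 mm. Layer 93 (z = 9.3): the cube (footprint 10.5×14.5) is included at this height (perimeter 50.00 mm); the 21×24.5 cube at (0.5, 12.5) contributes its full rectangle (perimeter 91.00 mm); the cube at (0.5, 15) does not reach this height (z outside [20, 29]); Merging all regions: the regions partially overlap (shared area 20.00 mm²), so the edge portions inside another operand are dropped and the merged outline is re-measured after clipping — boundary = 117.00 mm. So its perimeter = 117.00 mm. Layer 93 is larger (117.00 vs 50.00 mm).

layer 93 (z = 9.3 mm)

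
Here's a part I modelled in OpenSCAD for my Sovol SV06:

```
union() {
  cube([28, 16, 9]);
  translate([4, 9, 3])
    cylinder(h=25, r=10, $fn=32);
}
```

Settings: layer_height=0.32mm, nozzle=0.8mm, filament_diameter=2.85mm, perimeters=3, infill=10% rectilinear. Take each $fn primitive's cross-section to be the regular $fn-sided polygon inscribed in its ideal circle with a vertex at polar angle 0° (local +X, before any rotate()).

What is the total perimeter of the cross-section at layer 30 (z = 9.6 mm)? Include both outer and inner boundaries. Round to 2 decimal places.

62.73 mm

At z = 9.6 mm: the cube does not reach this height (z outside [0, 9]); the r=10 cylinder at (4, 9) contributes a regular 32-gon of circumradius 10 (perimeter = 2·32·10.000·sin(180°/32) = 62.73 mm); Taking the union: only the r=10 cylinder at (4, 9) is present, so the union is just that shape — boundary = 62.73 mm. Overall, the cross-section is a single solid region. Total boundary length (outer) = 62.73 mm.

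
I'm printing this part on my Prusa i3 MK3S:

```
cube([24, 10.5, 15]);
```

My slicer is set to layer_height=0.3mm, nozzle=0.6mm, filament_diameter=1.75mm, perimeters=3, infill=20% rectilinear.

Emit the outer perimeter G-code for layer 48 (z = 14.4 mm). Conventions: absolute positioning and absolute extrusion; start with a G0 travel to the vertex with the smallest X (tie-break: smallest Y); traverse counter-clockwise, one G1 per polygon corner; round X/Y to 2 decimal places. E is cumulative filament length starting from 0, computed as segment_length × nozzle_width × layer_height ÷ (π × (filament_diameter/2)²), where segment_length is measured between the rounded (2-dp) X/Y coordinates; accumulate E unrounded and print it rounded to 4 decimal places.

G0 X0.00 Y0.00 Z14.40
G1 X24.00 Y0.00 E1.7960
G1 X24.00 Y10.50 E2.5818
G1 X0.00 Y10.50 E4.3779
G1 X0.00 Y0.00 E5.1636

At z = 14.4 mm: the cube (footprint 24×10.5) is included at this height. The outline is a single polygon with 4 vertices. Extrusion per mm of travel: 0.6 × 0.3 / (π × 0.875²) = 0.074835. Accumulating E over each segment gives final E = 5.1636.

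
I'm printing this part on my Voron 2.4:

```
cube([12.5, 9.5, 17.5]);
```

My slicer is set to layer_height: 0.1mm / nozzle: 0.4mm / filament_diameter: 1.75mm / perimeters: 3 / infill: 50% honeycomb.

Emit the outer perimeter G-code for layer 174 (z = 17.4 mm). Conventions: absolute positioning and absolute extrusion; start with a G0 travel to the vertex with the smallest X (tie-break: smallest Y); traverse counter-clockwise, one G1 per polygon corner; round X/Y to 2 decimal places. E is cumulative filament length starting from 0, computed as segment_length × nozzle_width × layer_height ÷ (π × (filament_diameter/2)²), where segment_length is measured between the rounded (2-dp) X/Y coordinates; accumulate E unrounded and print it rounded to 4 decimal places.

At z = 17.4 mm: the cube (footprint 12.5×9.5) is included at this height. The outline is a single polygon with 4 vertices. Extrusion per mm of travel: 0.4 × 0.1 / (π × 0.875²) = 0.016630. Accumulating E over each segment gives final E = 0.7317.

G0 X0.00 Y0.00 Z17.40
G1 X12.50 Y0.00 E0.2079
G1 X12.50 Y9.50 E0.3659
G1 X0.00 Y9.50 E0.5737
G1 X0.00 Y0.00 E0.7317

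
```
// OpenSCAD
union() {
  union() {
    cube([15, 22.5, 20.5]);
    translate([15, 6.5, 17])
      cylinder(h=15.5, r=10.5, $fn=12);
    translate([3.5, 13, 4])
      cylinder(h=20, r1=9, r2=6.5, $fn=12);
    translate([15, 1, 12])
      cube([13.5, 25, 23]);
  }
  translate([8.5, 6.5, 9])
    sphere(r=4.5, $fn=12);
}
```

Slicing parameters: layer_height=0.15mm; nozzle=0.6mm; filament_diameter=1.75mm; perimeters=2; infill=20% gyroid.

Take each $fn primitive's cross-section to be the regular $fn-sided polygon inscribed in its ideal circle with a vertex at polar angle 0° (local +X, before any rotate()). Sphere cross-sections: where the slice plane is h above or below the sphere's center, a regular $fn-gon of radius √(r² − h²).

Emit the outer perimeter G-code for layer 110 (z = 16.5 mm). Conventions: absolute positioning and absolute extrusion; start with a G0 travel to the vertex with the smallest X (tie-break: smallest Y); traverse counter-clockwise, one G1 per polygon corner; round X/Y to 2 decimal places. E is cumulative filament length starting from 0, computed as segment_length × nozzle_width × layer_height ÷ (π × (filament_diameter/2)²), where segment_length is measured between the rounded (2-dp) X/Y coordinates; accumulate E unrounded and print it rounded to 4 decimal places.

At z = 16.5 mm: the cube (footprint 15×22.5) is included at this height; the cylinder at (15, 6.5) is not intersected at this z (z outside [17, 32.5]); the cone at (3.5, 13) (r1=9→r2=6.5) has section circumradius 7.438 here — a regular 12-gon; the cube at (15, 1) (footprint 13.5×25) is included at this height; Combining (union): the regions partially overlap (shared area 131.75 mm²), so overlapping operands fuse into one piece — 1 connected region; the sphere at (8.5, 6.5) is not intersected at this z (|z−center|=7.500 > r=4.5); Merging all regions: only the result so far is present, so the union is just that shape — 1 connected region. The outline is a single polygon with 15 vertices. Extrusion per mm of travel: 0.6 × 0.15 / (π × 0.875²) = 0.037418. Accumulating E over each segment gives final E = 4.1853.

G0 X-3.94 Y13.00 Z16.50
G1 X-2.94 Y9.28 E0.1441
G1 X-0.22 Y6.56 E0.2881
G1 X0.00 Y6.50 E0.2966
G1 X0.00 Y0.00 E0.5398
G1 X15.00 Y0.00 E1.1011
G1 X15.00 Y1.00 E1.1385
G1 X28.50 Y1.00 E1.6436
G1 X28.50 Y26.00 E2.5791
G1 X15.00 Y26.00 E3.0842
G1 X15.00 Y22.50 E3.2152
G1 X0.00 Y22.50 E3.7764
G1 X0.00 Y19.50 E3.8887
G1 X-0.22 Y19.44 E3.8972
G1 X-2.94 Y16.72 E4.0412
G1 X-3.94 Y13.00 E4.1853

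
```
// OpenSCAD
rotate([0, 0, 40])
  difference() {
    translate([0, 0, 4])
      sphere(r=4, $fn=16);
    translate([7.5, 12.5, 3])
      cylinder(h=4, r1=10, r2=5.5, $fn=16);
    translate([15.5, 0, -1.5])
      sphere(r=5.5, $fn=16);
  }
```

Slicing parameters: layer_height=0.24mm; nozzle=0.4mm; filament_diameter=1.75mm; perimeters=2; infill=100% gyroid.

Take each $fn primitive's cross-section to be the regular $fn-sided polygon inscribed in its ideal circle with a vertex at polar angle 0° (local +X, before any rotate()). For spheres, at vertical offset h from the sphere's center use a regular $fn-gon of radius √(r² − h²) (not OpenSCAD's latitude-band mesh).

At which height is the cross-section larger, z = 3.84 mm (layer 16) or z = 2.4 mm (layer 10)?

layer 16 (z = 3.84 mm)

Layer 16 (z = 3.84): the r=4 sphere contributes a regular 16-gon of circumradius √(4²−0.16²) = 3.997 (area = (16/2)·3.997²·sin(360°/16) = 48.91 mm²); the cone at (7.5, 12.5) (r1=10→r2=5.5) has section circumradius 9.055 here — a regular 16-gon (area = (16/2)·9.055²·sin(360°/16) = 251.02 mm²); the r=5.5 sphere at (15.5, 0) contributes a regular 16-gon of circumradius √(5.5²−5.34²) = 1.317 (area = (16/2)·1.317²·sin(360°/16) = 5.31 mm²); Subtracting the remaining from the first: starting from the r=4 sphere (48.91 mm²), the cone at (7.5, 12.5) misses the remaining region (no effect); the r=5.5 sphere at (15.5, 0) misses the remaining region (no effect) — area = 48.91 mm²; (whole slice rotated 40° about Z — lengths, areas and connectivity unchanged). So its area = 48.91 mm². Layer 10 (z = 2.4): the sphere: section is a regular 16-gon, circumradius = √(r²−h²) = √(4²−1.6²) = 3.666 (area = (16/2)·3.666²·sin(360°/16) = 41.15 mm²); the cone at (7.5, 12.5) is absent (z outside [3, 7]); the r=5.5 sphere at (15.5, 0) slices to a regular 16-gon of circumradius 3.878 (√(r²−h²) with h=3.9 from center) (area = (16/2)·3.878²·sin(360°/16) = 46.04 mm²); After the difference (first − rest): starting from the r=4 sphere (41.15 mm²), the r=5.5 sphere at (15.5, 0) misses the remaining region (no effect) — area = 41.15 mm²; (whole slice rotated 40° about Z — lengths, areas and connectivity unchanged). So its area = 41.15 mm². Layer 16 is larger (48.91 vs 41.15 mm²).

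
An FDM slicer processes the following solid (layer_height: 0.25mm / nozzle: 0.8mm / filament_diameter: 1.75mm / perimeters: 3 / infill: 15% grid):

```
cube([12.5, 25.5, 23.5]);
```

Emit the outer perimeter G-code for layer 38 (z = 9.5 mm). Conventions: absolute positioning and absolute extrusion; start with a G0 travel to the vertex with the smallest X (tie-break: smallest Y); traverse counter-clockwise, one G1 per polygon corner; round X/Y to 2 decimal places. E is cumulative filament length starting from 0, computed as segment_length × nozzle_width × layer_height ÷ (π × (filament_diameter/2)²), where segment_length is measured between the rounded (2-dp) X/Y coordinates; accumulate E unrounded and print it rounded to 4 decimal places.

G0 X0.00 Y0.00 Z9.50
G1 X12.50 Y0.00 E1.0394
G1 X12.50 Y25.50 E3.1597
G1 X0.00 Y25.50 E4.1991
G1 X0.00 Y0.00 E6.3194

At z = 9.5 mm: the cube is present — its section is the full 12.5×25.5 rectangle. The outline is a single polygon with 4 vertices. Extrusion per mm of travel: 0.8 × 0.25 / (π × 0.875²) = 0.083150. Accumulating E over each segment gives final E = 6.3194.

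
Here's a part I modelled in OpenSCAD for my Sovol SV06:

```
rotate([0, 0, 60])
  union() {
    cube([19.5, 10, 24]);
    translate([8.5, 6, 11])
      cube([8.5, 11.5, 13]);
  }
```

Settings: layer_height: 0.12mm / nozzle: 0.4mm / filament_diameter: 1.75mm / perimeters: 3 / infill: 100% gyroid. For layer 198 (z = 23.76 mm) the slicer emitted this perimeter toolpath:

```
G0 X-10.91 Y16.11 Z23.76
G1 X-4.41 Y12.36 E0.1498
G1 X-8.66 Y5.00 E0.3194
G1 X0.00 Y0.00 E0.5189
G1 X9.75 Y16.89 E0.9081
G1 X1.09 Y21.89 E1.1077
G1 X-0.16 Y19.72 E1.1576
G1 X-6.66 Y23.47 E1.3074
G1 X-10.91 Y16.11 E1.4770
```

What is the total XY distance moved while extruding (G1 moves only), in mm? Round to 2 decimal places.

Sum the Euclidean lengths of each G1 segment: total = 74.01 mm.

74.01 mm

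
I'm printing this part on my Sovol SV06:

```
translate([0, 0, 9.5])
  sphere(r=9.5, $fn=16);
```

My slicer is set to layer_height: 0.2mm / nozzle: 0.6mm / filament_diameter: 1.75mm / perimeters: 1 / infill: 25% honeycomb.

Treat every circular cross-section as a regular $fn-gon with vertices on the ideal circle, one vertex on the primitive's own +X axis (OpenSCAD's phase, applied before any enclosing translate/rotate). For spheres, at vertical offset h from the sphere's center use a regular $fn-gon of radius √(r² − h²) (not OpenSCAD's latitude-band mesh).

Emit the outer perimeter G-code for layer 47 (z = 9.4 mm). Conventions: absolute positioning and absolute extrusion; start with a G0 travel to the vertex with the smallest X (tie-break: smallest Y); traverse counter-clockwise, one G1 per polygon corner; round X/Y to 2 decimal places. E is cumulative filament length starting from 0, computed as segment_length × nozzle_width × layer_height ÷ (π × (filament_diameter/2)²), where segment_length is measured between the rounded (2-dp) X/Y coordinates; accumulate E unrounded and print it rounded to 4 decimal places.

At z = 9.4 mm: the sphere: section is a regular 16-gon, circumradius = √(r²−h²) = √(9.5²−0.1²) = 9.499. The outline is a single polygon with 16 vertices. Extrusion per mm of travel: 0.6 × 0.2 / (π × 0.875²) = 0.049890. Accumulating E over each segment gives final E = 2.9599.

G0 X-9.50 Y0.00 Z9.40
G1 X-8.78 Y-3.64 E0.1851
G1 X-6.72 Y-6.72 E0.3700
G1 X-3.64 Y-8.78 E0.5548
G1 X0.00 Y-9.50 E0.7400
G1 X3.64 Y-8.78 E0.9251
G1 X6.72 Y-6.72 E1.1099
G1 X8.78 Y-3.64 E1.2948
G1 X9.50 Y0.00 E1.4799
G1 X8.78 Y3.64 E1.6650
G1 X6.72 Y6.72 E1.8499
G1 X3.64 Y8.78 E2.0348
G1 X0.00 Y9.50 E2.2199
G1 X-3.64 Y8.78 E2.4050
G1 X-6.72 Y6.72 E2.5899
G1 X-8.78 Y3.64 E2.7747
G1 X-9.50 Y0.00 E2.9599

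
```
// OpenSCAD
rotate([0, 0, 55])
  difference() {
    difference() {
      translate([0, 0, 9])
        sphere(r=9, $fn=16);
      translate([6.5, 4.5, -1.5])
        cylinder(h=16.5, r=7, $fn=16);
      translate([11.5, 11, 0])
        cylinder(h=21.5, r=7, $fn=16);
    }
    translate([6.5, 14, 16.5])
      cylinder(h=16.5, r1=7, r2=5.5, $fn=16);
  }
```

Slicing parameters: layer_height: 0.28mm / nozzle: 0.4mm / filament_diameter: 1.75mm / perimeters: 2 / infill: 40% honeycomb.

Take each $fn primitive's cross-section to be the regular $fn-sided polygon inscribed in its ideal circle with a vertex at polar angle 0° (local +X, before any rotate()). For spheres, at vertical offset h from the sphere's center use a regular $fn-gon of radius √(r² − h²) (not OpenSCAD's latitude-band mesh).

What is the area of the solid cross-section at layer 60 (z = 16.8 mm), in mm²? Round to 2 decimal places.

At z = 16.8 mm: the sphere: section is a regular 16-gon, circumradius = √(r²−h²) = √(9²−7.8²) = 4.490 (area = (16/2)·4.490²·sin(360°/16) = 61.72 mm²); the cylinder at (6.5, 4.5) is not intersected at this z (z outside [-1.5, 15]); the r=7 cylinder at (11.5, 11) gives a regular 16-gon of circumradius 7 (constant along its height) (area = (16/2)·7.000²·sin(360°/16) = 150.01 mm²); Subtracting the remaining from the first: starting from the r=9 sphere (61.72 mm²), the r=7 cylinder at (11.5, 11) misses the remaining region (no effect) — area = 61.72 mm²; the cone at (6.5, 14) (r1=7→r2=5.5) has section circumradius 6.973 here — a regular 16-gon (area = (16/2)·6.973²·sin(360°/16) = 148.85 mm²); Subtracting the remaining from the first: starting from that combined region (61.72 mm²), the cone at (6.5, 14) misses the remaining region (no effect) — area = 61.72 mm²; (rotated 55° about Z; rotation is an isometry so areas/perimeters/island counts are preserved). Overall, the cross-section is a single solid region. Net area = 61.72 mm².

61.72 mm²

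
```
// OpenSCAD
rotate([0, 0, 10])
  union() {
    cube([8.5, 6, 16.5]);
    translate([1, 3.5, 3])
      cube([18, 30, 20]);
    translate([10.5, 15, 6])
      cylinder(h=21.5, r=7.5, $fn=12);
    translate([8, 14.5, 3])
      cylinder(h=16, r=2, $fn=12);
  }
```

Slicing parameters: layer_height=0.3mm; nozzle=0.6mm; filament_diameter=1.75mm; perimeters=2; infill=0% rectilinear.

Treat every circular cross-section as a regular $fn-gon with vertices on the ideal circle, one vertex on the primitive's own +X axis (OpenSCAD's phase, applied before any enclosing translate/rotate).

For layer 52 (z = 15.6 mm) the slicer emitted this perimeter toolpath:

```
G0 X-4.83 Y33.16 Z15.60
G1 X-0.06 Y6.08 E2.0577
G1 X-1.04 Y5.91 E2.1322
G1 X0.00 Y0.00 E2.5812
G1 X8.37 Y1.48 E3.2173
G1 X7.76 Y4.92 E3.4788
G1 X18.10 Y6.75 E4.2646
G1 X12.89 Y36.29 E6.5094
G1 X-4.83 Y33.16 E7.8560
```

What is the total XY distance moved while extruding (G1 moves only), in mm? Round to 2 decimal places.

104.98 mm

Sum the Euclidean lengths of each G1 segment: total = 104.98 mm.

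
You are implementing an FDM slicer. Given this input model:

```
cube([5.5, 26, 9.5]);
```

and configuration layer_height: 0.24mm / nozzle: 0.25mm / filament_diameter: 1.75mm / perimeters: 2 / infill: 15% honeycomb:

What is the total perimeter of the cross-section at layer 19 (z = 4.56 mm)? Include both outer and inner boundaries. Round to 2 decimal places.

At z = 4.56 mm: the cube (footprint 5.5×26) is included at this height (perimeter 63.00 mm). Overall, the cross-section is a single solid region. Total boundary length (outer) = 63.00 mm.

63.00 mm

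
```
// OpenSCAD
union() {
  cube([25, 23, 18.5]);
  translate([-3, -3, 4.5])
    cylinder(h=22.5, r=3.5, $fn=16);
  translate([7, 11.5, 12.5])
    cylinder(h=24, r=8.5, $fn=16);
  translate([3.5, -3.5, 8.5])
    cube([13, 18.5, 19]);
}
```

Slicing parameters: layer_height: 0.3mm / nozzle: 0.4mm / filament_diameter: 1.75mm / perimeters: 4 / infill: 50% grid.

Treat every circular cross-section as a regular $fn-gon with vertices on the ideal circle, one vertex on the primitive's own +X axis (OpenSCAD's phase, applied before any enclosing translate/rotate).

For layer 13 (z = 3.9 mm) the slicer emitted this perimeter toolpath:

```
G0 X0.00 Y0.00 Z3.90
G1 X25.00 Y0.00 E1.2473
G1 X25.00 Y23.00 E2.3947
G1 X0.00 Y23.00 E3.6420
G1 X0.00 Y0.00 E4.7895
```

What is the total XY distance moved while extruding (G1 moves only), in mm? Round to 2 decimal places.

96.00 mm

Sum the Euclidean lengths of each G1 segment: total = 96.00 mm.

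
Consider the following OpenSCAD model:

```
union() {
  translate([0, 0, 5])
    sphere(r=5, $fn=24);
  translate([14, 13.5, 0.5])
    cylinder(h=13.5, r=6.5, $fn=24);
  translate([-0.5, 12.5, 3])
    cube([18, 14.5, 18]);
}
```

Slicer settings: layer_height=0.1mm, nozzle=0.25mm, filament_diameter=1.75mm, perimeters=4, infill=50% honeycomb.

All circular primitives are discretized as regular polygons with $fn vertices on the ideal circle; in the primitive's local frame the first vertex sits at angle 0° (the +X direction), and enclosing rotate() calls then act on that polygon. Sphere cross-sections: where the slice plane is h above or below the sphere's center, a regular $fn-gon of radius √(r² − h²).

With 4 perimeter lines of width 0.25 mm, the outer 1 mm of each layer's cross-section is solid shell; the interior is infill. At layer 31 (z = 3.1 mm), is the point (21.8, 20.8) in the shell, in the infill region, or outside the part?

At z = 3.1 mm: the r=5 sphere contributes a regular 24-gon of circumradius √(5²−1.9²) = 4.625; the r=6.5 cylinder at (14, 13.5) gives a regular 24-gon of circumradius 6.5 (constant along its height); the 18×14.5 cube at (-0.5, 12.5) contributes its full rectangle; Combining (union): the regions partially overlap (shared area 64.21 mm²), so overlapping operands fuse into one piece — 2 connected regions. Overall, the cross-section has 2 separate islands. The nearest boundary edge runs (17.50, 18.94)→(18.60, 18.10); distance from the point to it = 4.19 mm. The point is not inside any of the regions above, so it lies outside the cross-section (4.19 mm from the nearest boundary).

outside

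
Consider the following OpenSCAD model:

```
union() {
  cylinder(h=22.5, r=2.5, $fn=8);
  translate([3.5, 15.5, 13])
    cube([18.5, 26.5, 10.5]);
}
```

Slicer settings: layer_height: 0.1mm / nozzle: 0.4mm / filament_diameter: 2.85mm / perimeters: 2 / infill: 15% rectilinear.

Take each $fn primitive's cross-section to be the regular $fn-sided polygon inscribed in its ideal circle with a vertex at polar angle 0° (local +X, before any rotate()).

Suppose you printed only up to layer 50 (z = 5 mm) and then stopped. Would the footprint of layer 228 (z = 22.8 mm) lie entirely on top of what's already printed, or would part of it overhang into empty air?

part overhangs

Compare the two slices. At z = 5: the cylinder: section is a regular 8-gon, circumradius r=2.5 (area = (8/2)·2.500²·sin(360°/8) = 17.68 mm²); the cube at (3.5, 15.5) is not intersected at this z (z outside [13, 23.5]); Merging all regions: only the r=2.5 cylinder is present, so the union is just that shape — area = 17.68 mm². At z = 22.8: the cylinder is not intersected at this z (z outside [0, 22.5]); the cube at (3.5, 15.5) is present — its section is the full 18.5×26.5 rectangle (area 490.25 mm²); Combining (union): only the 18.5×26.5 cube at (3.5, 15.5) is present, so the union is just that shape — area = 490.25 mm². Checking containment: at z = 22.8 the cross-section extends beyond the z = 5 cross-section by about 490.25 mm².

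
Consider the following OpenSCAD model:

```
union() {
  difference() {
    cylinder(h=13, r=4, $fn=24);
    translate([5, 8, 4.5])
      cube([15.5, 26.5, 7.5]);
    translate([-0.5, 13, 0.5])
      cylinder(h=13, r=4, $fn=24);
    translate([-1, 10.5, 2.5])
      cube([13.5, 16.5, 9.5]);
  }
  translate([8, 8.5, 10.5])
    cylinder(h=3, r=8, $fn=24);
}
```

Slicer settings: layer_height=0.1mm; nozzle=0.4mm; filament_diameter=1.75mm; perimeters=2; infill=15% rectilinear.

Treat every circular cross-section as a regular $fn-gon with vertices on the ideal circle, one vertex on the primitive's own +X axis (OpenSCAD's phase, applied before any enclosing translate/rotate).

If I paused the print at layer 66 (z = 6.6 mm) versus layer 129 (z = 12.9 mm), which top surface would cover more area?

Layer 66 (z = 6.6): the cylinder: section is a regular 24-gon, circumradius r=4 (area = (24/2)·4.000²·sin(360°/24) = 49.69 mm²); the cube at (5, 8) (footprint 15.5×26.5) is included at this height (area 410.75 mm²); the r=4 cylinder at (-0.5, 13) contributes a regular 24-gon of circumradius 4 (area = (24/2)·4.000²·sin(360°/24) = 49.69 mm²); the cube at (-1, 10.5) (footprint 13.5×16.5) is included at this height (area 222.75 mm²); Subtracting the remaining from the first: starting from the r=4 cylinder (49.69 mm²), the 15.5×26.5 cube at (5, 8) misses the remaining region (no effect); the r=4 cylinder at (-0.5, 13) misses the remaining region (no effect); the 13.5×16.5 cube at (-1, 10.5) misses the remaining region (no effect) — area = 49.69 mm²; the cylinder at (8, 8.5) is not intersected at this z (z outside [10.5, 13.5]); Merging all regions: only the result so far is present, so the union is just that shape — area = 49.69 mm². So its area = 49.69 mm². Layer 129 (z = 12.9): the cylinder: section is a regular 24-gon, circumradius r=4 (area = (24/2)·4.000²·sin(360°/24) = 49.69 mm²); the cube at (5, 8) is not intersected at this z (z outside [4.5, 12]); the cylinder at (-0.5, 13): section is a regular 24-gon, circumradius r=4 (area = (24/2)·4.000²·sin(360°/24) = 49.69 mm²); the cube at (-1, 10.5) is absent (z outside [2.5, 12]); After the difference (first − rest): starting from the r=4 cylinder (49.69 mm²), the r=4 cylinder at (-0.5, 13) misses the remaining region (no effect) — area = 49.69 mm²; the cylinder at (8, 8.5): section is a regular 24-gon, circumradius r=8 (area = (24/2)·8.000²·sin(360°/24) = 198.77 mm²); Combining (union): the regions partially overlap — summed areas 248.47 mm² minus the doubly-counted overlap 0.40 mm² gives 248.07 mm² — area = 248.07 mm². So its area = 248.07 mm². Layer 129 is larger (248.07 vs 49.69 mm²).

layer 129 (z = 12.9 mm)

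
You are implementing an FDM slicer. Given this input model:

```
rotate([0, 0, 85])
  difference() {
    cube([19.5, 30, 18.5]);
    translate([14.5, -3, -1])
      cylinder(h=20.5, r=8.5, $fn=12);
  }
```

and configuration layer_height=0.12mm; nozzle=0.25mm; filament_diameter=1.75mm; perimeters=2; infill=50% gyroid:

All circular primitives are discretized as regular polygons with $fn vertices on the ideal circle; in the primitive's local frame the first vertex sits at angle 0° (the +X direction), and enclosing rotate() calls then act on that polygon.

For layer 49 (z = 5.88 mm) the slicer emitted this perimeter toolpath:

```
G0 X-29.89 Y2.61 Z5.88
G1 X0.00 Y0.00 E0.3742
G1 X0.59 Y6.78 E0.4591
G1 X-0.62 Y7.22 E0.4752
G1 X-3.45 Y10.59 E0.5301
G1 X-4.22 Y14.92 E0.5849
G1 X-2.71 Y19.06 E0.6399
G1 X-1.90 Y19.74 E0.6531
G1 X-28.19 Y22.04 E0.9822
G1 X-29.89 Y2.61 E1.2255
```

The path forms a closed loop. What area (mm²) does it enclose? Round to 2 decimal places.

531.27 mm²

Apply the shoelace formula to the sequence of (X, Y) vertices; enclosed area = 531.27 mm².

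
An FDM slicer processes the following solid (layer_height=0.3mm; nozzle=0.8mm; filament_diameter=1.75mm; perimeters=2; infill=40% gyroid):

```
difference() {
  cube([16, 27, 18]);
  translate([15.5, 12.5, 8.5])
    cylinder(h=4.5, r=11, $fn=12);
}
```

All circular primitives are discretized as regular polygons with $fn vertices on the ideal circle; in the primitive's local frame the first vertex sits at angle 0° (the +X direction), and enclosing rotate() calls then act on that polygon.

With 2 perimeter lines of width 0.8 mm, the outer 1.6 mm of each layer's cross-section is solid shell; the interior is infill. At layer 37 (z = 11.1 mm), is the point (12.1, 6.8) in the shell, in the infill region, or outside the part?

outside

At z = 11.1 mm: the cube (footprint 16×27) is included at this height; the r=11 cylinder at (15.5, 12.5) gives a regular 12-gon of circumradius 11 (constant along its height); Taking the first minus the rest: starting from the 16×27 cube, the r=11 cylinder at (15.5, 12.5) partially overlaps it — only the 192.43 mm² overlap (of its 363.00 mm²) is removed, clipping the outline — 1 connected region. Overall, the cross-section is a single solid region. The nearest boundary edge runs (5.97, 7.00)→(10.00, 2.97); distance from the point to it = 4.19 mm. The point is not inside any of the regions above, so it lies outside the cross-section (4.19 mm from the nearest boundary).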